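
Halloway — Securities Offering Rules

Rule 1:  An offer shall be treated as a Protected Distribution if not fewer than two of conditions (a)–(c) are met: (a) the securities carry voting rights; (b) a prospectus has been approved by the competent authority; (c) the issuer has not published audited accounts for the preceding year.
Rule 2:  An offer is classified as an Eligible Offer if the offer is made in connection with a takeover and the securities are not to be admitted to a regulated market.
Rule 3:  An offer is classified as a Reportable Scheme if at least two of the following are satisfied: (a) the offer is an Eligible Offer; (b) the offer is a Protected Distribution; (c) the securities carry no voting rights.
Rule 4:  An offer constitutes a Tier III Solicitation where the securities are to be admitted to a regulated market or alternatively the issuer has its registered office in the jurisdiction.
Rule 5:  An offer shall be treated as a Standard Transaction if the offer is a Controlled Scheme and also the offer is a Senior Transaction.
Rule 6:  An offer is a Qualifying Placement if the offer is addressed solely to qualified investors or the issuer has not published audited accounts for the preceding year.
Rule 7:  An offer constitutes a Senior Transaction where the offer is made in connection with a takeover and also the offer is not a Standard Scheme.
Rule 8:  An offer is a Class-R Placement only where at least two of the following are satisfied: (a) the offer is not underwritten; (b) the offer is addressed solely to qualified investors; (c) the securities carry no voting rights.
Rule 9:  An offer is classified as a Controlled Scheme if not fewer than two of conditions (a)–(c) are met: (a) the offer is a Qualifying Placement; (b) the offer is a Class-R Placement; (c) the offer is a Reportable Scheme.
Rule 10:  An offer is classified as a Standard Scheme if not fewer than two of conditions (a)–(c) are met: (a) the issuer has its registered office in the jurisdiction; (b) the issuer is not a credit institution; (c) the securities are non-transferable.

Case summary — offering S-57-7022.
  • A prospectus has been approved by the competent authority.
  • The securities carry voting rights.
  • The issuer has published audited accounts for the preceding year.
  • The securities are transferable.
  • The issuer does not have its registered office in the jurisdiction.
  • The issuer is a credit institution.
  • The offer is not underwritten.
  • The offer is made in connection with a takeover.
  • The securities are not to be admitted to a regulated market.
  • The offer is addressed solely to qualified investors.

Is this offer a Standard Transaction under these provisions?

Yes

rule 6 — Qualifying Placement: [the offer is addressed solely to qualified investors? yes] OR [the issuer has not published audited accounts for the preceding year? no] → satisfied.
rule 8 — Class-R Placement: the offer is not underwritten? yes; the offer is addressed solely to qualified investors? yes; the securities carry no voting rights? no — 2 of 3 hold (need ≥2) → satisfied.
rule 2 — Eligible Offer: [the offer is made in connection with a takeover? yes] AND [the securities are not to be admitted to a regulated market? yes] → satisfied.
rule 1 — Protected Distribution: the securities carry voting rights? yes; a prospectus has been approved by the competent authority? yes; the issuer has not published audited accounts for the preceding year? no — 2 of 3 hold (need ≥2) → satisfied.
rule 3 — Reportable Scheme: Eligible Offer (rule 2)? yes; Protected Distribution (rule 1)? yes; the securities carry no voting rights? no — 2 of 3 hold (need ≥2) → satisfied.
rule 9 — Controlled Scheme: Qualifying Placement (rule 6)? yes; Class-R Placement (rule 8)? yes; Reportable Scheme (rule 3)? yes — 3 of 3 hold (need ≥2) → satisfied.
rule 10 — Standard Scheme: the issuer has its registered office in the jurisdiction? no; the issuer is not a credit institution? no; the securities are non-transferable? no — 0 of 3 hold (need ≥2) → not satisfied.
rule 7 — Senior Transaction: [the offer is made in connection with a takeover? yes] AND [not a Standard Scheme (rule 10)? yes] → satisfied.
rule 5 — Standard Transaction: [Controlled Scheme (rule 9)? yes] AND [Senior Transaction (rule 7)? yes] → satisfied.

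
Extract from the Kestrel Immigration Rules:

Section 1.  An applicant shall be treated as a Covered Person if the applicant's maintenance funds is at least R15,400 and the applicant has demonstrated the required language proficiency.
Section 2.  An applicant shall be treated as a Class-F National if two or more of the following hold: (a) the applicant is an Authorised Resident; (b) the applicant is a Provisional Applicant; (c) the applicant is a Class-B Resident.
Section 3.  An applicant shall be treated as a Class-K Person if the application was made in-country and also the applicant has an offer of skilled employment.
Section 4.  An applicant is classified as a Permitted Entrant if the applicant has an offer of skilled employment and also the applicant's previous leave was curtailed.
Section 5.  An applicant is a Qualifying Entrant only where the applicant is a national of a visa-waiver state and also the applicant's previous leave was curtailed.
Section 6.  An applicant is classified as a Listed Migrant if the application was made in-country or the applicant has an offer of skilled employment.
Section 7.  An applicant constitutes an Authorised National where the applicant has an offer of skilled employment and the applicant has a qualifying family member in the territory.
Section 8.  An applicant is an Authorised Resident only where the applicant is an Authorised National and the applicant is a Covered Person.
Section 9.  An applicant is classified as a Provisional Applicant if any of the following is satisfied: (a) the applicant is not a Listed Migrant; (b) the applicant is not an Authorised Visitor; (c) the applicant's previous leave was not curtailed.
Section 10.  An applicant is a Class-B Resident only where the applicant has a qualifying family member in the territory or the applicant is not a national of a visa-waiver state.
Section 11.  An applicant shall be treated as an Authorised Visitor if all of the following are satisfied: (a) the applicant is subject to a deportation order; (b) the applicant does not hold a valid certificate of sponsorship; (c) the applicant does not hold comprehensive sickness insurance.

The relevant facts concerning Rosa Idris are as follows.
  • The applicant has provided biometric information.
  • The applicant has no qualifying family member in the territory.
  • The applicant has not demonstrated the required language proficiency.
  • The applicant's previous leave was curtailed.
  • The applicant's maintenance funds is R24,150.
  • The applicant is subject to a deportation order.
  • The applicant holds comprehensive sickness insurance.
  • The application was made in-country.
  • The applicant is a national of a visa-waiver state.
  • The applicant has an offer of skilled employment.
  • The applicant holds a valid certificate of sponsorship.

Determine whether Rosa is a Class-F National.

section 7 — Authorised National: [the applicant has an offer of skilled employment? yes] AND [the applicant has a qualifying family member in the territory? no] → not satisfied.
section 1 — Covered Person: [applicant's maintenance funds: R24,150 ≥ R15,400? yes] AND [the applicant has demonstrated the required language proficiency? no] → not satisfied.
section 8 — Authorised Resident: [Authorised National (section 7)? no] AND [Covered Person (section 1)? no] → not satisfied.
section 6 — Listed Migrant: [the application was made in-country? yes] OR [the applicant has an offer of skilled employment? yes] → satisfied.
section 11 — Authorised Visitor: [the applicant is subject to a deportation order? yes] AND [the applicant does not hold a valid certificate of sponsorship? no] AND [the applicant does not hold comprehensive sickness insurance? no] → not satisfied.
section 9 — Provisional Applicant: [not a Listed Migrant (section 6)? no] OR [not an Authorised Visitor (section 11)? yes] OR [the applicant's previous leave was not curtailed? no] → satisfied.
section 10 — Class-B Resident: [the applicant has a qualifying family member in the territory? no] OR [the applicant is not a national of a visa-waiver state? no] → not satisfied.
section 2 — Class-F National: Authorised Resident (section 8)? no; Provisional Applicant (section 9)? yes; Class-B Resident (section 10)? no — 1 of 3 hold (need ≥2) → not satisfied.

No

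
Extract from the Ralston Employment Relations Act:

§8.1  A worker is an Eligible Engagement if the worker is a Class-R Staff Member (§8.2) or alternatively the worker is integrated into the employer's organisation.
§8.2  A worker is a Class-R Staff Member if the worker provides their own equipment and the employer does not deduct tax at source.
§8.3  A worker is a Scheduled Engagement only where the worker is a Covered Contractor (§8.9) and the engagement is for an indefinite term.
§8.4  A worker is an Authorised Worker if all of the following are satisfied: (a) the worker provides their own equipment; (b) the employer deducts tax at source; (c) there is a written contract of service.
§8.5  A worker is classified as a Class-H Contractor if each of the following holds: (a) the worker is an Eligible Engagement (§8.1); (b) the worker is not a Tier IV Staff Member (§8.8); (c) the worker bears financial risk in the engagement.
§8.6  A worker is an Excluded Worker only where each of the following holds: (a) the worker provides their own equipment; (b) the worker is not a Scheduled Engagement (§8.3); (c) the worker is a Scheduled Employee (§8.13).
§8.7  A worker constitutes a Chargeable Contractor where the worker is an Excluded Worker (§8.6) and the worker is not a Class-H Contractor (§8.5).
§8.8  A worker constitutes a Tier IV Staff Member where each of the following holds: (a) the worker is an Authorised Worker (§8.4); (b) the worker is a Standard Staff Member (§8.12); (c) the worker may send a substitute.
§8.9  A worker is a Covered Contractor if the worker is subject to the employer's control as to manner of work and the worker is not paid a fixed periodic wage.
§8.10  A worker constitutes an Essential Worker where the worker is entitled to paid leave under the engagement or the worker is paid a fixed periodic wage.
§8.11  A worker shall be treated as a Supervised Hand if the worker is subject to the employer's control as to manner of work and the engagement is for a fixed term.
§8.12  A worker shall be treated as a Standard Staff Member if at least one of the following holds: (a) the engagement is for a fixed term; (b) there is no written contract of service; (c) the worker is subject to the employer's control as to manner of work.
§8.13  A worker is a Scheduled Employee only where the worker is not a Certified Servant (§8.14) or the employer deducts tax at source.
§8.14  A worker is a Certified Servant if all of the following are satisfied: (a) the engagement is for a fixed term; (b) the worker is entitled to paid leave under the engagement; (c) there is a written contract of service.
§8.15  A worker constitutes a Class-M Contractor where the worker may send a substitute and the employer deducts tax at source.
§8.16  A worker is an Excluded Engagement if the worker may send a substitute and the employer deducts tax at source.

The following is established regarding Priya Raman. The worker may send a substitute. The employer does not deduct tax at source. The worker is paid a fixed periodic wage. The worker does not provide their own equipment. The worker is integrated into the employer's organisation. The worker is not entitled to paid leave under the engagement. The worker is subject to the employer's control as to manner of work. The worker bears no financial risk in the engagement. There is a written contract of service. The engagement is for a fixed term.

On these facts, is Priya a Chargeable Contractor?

§8.9 — Covered Contractor: [the worker is subject to the employer's control as to manner of work? yes] AND [the worker is not paid a fixed periodic wage? no] → not satisfied.
§8.3 — Scheduled Engagement: [Covered Contractor (§8.9)? no] AND [the engagement is for an indefinite term? no] → not satisfied.
§8.14 — Certified Servant: [the engagement is for a fixed term? yes] AND [the worker is entitled to paid leave under the engagement? no] AND [there is a written contract of service? yes] → not satisfied.
§8.13 — Scheduled Employee: [not a Certified Servant (§8.14)? yes] OR [the employer deducts tax at source? no] → satisfied.
§8.6 — Excluded Worker: [the worker provides their own equipment? no] AND [not a Scheduled Engagement (§8.3)? yes] AND [Scheduled Employee (§8.13)? yes] → not satisfied.
§8.2 — Class-R Staff Member: [the worker provides their own equipment? no] AND [the employer does not deduct tax at source? yes] → not satisfied.
§8.1 — Eligible Engagement: [Class-R Staff Member (§8.2)? no] OR [the worker is integrated into the employer's organisation? yes] → satisfied.
§8.4 — Authorised Worker: [the worker provides their own equipment? no] AND [the employer deducts tax at source? no] AND [there is a written contract of service? yes] → not satisfied.
§8.12 — Standard Staff Member: [the engagement is for a fixed term? yes] OR [there is no written contract of service? no] OR [the worker is subject to the employer's control as to manner of work? yes] → satisfied.
§8.8 — Tier IV Staff Member: [Authorised Worker (§8.4)? no] AND [Standard Staff Member (§8.12)? yes] AND [the worker may send a substitute? yes] → not satisfied.
§8.5 — Class-H Contractor: [Eligible Engagement (§8.1)? yes] AND [not a Tier IV Staff Member (§8.8)? yes] AND [the worker bears financial risk in the engagement? no] → not satisfied.
§8.7 — Chargeable Contractor: [Excluded Worker (§8.6)? no] AND [not a Class-H Contractor (§8.5)? yes] → not satisfied.

No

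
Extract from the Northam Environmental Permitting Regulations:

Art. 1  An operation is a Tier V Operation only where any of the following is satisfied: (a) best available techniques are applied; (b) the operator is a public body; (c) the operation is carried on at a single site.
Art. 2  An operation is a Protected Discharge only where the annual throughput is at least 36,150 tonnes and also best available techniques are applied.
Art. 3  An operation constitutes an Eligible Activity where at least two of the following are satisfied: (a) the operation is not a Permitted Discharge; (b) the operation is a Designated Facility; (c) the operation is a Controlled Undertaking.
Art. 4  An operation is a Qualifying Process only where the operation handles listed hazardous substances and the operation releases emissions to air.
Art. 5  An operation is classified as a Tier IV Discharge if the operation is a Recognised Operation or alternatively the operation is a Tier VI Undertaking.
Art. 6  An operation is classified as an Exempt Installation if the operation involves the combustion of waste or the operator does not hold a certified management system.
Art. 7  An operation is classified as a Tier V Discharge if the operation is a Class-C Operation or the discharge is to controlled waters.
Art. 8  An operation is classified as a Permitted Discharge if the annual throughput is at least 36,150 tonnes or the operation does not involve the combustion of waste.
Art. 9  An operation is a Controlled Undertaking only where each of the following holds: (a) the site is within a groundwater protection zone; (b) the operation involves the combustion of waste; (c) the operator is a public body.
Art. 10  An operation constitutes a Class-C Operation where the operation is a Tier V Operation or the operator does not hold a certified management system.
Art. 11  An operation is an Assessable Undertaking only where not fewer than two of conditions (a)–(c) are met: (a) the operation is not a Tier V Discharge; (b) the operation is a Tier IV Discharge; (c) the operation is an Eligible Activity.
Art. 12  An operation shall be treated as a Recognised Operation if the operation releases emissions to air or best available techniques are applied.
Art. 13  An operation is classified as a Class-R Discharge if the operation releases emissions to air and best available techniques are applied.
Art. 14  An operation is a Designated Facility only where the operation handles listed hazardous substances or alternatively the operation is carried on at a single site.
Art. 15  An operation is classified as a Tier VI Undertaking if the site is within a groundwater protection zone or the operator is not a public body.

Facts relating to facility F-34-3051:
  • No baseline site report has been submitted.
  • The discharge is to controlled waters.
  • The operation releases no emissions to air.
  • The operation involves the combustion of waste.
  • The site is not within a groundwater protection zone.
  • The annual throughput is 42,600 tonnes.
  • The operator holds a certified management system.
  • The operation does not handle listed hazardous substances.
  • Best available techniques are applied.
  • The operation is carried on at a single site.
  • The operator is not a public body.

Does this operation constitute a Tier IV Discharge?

Yes

Under article 12: the operation releases emissions to air? no; or best available techniques are applied? yes. So the operation is a Recognised Operation.
Under article 15: the site is within a groundwater protection zone? no; or the operator is not a public body? yes. So the operation is a Tier VI Undertaking.
Under article 5: Recognised Operation (article 12)? yes; or Tier VI Undertaking (article 15)? yes. So the operation is a Tier IV Discharge.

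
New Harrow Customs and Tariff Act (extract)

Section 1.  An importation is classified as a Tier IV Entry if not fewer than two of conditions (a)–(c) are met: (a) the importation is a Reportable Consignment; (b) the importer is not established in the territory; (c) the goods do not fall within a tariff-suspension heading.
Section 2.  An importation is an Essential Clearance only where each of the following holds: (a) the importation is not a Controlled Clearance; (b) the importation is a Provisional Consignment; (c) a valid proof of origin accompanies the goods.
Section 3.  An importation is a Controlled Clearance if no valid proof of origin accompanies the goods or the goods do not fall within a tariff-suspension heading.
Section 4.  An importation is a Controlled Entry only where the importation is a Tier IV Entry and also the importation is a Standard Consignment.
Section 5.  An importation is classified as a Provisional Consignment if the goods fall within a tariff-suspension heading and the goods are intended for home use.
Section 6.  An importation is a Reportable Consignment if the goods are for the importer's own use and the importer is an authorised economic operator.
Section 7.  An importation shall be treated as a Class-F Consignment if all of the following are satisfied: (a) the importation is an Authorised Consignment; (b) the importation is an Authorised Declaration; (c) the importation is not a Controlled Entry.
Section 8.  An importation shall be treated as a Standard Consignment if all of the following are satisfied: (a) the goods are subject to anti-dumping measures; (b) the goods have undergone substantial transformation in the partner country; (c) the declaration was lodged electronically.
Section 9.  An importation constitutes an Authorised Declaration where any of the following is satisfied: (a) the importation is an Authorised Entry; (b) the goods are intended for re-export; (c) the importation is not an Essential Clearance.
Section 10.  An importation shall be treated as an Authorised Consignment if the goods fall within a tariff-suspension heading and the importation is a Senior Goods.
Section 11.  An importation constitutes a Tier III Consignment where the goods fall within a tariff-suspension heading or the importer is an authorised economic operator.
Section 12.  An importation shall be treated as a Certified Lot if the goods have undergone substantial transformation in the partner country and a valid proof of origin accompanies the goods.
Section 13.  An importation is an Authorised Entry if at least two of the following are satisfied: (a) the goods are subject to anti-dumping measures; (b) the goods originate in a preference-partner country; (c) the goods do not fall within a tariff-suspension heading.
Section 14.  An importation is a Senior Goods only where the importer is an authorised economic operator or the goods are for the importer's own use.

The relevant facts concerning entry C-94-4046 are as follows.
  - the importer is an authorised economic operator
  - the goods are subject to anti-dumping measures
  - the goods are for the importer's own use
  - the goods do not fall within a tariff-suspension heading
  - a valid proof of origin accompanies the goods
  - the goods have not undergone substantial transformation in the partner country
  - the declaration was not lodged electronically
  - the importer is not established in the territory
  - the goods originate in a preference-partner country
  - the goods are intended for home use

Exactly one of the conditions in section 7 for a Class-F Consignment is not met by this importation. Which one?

Authorised Consignment

section 14 — Senior Goods: [the importer is an authorised economic operator? yes] OR [the goods are for the importer's own use? yes] → satisfied.
section 10 — Authorised Consignment: [the goods fall within a tariff-suspension heading? no] AND [Senior Goods (section 14)? yes] → not satisfied.
section 13 — Authorised Entry: the goods are subject to anti-dumping measures? yes; the goods originate in a preference-partner country? yes; the goods do not fall within a tariff-suspension heading? yes — 3 of 3 hold (need ≥2) → satisfied.
section 3 — Controlled Clearance: [no valid proof of origin accompanies the goods? no] OR [the goods do not fall within a tariff-suspension heading? yes] → satisfied.
section 5 — Provisional Consignment: [the goods fall within a tariff-suspension heading? no] AND [the goods are intended for home use? yes] → not satisfied.
section 2 — Essential Clearance: [not a Controlled Clearance (section 3)? no] AND [Provisional Consignment (section 5)? no] AND [a valid proof of origin accompanies the goods? yes] → not satisfied.
section 9 — Authorised Declaration: [Authorised Entry (section 13)? yes] OR [the goods are intended for re-export? no] OR [not an Essential Clearance (section 2)? yes] → satisfied.
section 6 — Reportable Consignment: [the goods are for the importer's own use? yes] AND [the importer is an authorised economic operator? yes] → satisfied.
section 1 — Tier IV Entry: Reportable Consignment (section 6)? yes; the importer is not established in the territory? yes; the goods do not fall within a tariff-suspension heading? yes — 3 of 3 hold (need ≥2) → satisfied.
section 8 — Standard Consignment: [the goods are subject to anti-dumping measures? yes] AND [the goods have undergone substantial transformation in the partner country? no] AND [the declaration was lodged electronically? no] → not satisfied.
section 4 — Controlled Entry: [Tier IV Entry (section 1)? yes] AND [Standard Consignment (section 8)? no] → not satisfied.
section 7 — Class-F Consignment: [Authorised Consignment (section 10)? no] AND [Authorised Declaration (section 9)? yes] AND [not a Controlled Entry (section 4)? yes] → not satisfied.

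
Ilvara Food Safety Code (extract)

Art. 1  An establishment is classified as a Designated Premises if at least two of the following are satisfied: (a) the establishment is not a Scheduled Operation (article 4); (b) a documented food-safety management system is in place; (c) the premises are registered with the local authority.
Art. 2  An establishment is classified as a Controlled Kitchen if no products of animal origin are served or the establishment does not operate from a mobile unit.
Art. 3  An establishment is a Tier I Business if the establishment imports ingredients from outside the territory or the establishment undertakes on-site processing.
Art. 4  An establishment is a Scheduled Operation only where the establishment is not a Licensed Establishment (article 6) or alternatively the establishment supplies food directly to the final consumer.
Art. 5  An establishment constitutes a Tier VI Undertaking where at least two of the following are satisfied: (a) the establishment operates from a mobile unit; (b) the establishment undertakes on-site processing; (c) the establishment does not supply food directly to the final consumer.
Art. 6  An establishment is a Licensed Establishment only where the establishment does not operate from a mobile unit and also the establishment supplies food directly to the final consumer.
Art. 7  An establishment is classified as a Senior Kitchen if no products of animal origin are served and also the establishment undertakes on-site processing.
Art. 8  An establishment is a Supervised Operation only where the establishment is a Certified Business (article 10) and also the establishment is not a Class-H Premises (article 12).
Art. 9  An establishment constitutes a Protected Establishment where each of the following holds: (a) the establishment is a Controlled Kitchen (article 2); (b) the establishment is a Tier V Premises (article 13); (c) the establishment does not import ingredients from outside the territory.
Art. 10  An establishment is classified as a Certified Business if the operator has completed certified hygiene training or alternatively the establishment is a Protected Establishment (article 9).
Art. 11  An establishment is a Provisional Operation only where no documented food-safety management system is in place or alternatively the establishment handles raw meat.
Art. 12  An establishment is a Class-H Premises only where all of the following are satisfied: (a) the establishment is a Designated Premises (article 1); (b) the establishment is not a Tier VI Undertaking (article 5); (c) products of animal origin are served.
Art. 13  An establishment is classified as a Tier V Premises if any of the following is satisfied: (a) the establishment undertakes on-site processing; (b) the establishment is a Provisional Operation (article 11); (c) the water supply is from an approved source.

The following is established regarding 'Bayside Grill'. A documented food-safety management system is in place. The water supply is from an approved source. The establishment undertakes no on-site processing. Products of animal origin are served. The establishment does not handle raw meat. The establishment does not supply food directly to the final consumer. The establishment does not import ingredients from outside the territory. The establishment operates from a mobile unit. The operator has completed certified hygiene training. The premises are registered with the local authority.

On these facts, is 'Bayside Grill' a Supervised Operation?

Yes

article 2 — Controlled Kitchen: [no products of animal origin are served? no] OR [the establishment does not operate from a mobile unit? no] → not satisfied.
article 11 — Provisional Operation: [no documented food-safety management system is in place? no] OR [the establishment handles raw meat? no] → not satisfied.
article 13 — Tier V Premises: [the establishment undertakes on-site processing? no] OR [Provisional Operation (article 11)? no] OR [the water supply is from an approved source? yes] → satisfied.
article 9 — Protected Establishment: [Controlled Kitchen (article 2)? no] AND [Tier V Premises (article 13)? yes] AND [the establishment does not import ingredients from outside the territory? yes] → not satisfied.
article 10 — Certified Business: [the operator has completed certified hygiene training? yes] OR [Protected Establishment (article 9)? no] → satisfied.
article 6 — Licensed Establishment: [the establishment does not operate from a mobile unit? no] AND [the establishment supplies food directly to the final consumer? no] → not satisfied.
article 4 — Scheduled Operation: [not a Licensed Establishment (article 6)? yes] OR [the establishment supplies food directly to the final consumer? no] → satisfied.
article 1 — Designated Premises: not a Scheduled Operation (article 4)? no; a documented food-safety management system is in place? yes; the premises are registered with the local authority? yes — 2 of 3 hold (need ≥2) → satisfied.
article 5 — Tier VI Undertaking: the establishment operates from a mobile unit? yes; the establishment undertakes on-site processing? no; the establishment does not supply food directly to the final consumer? yes — 2 of 3 hold (need ≥2) → satisfied.
article 12 — Class-H Premises: [Designated Premises (article 1)? yes] AND [not a Tier VI Undertaking (article 5)? no] AND [products of animal origin are served? yes] → not satisfied.
article 8 — Supervised Operation: [Certified Business (article 10)? yes] AND [not a Class-H Premises (article 12)? yes] → satisfied.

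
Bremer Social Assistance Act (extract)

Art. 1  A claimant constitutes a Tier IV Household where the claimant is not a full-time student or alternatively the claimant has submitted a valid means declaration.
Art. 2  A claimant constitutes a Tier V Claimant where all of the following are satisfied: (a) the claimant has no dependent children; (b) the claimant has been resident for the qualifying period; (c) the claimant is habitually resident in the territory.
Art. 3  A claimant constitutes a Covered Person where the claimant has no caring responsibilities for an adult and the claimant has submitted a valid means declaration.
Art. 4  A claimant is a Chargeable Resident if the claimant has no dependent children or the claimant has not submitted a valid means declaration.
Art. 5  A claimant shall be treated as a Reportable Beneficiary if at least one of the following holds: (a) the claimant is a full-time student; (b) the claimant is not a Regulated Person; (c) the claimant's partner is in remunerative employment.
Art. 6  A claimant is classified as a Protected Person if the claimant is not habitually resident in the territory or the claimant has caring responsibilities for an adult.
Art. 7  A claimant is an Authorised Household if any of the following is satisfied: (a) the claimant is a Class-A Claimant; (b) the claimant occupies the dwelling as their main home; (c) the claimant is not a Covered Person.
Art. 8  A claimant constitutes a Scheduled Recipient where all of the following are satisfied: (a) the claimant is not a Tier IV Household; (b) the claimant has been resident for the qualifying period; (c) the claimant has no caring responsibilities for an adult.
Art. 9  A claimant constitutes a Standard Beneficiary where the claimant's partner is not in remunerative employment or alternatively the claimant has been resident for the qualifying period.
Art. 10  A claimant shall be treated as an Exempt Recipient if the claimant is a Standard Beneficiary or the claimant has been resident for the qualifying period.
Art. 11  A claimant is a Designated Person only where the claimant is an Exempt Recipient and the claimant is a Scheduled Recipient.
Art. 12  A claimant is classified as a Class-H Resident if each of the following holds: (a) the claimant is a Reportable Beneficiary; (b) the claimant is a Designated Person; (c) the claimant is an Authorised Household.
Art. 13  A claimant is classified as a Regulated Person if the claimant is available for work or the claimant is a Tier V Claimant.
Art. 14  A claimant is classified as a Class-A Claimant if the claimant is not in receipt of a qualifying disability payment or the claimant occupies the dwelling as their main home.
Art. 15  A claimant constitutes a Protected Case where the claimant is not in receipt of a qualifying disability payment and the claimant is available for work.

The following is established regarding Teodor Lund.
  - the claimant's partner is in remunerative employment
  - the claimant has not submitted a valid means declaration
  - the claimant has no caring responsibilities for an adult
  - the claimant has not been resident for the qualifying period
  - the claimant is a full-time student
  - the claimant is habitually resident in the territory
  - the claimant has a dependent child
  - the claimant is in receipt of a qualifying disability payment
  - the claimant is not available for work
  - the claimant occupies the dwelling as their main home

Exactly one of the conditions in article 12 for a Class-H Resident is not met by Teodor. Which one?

Designated Person

article 2 — Tier V Claimant: [the claimant has no dependent children? no] AND [the claimant has been resident for the qualifying period? no] AND [the claimant is habitually resident in the territory? yes] → not satisfied.
article 13 — Regulated Person: [the claimant is available for work? no] OR [Tier V Claimant (article 2)? no] → not satisfied.
article 5 — Reportable Beneficiary: [the claimant is a full-time student? yes] OR [not a Regulated Person (article 13)? yes] OR [the claimant's partner is in remunerative employment? yes] → satisfied.
article 9 — Standard Beneficiary: [the claimant's partner is not in remunerative employment? no] OR [the claimant has been resident for the qualifying period? no] → not satisfied.
article 10 — Exempt Recipient: [Standard Beneficiary (article 9)? no] OR [the claimant has been resident for the qualifying period? no] → not satisfied.
article 1 — Tier IV Household: [the claimant is not a full-time student? no] OR [the claimant has submitted a valid means declaration? no] → not satisfied.
article 8 — Scheduled Recipient: [not a Tier IV Household (article 1)? yes] AND [the claimant has been resident for the qualifying period? no] AND [the claimant has no caring responsibilities for an adult? yes] → not satisfied.
article 11 — Designated Person: [Exempt Recipient (article 10)? no] AND [Scheduled Recipient (article 8)? no] → not satisfied.
article 14 — Class-A Claimant: [the claimant is not in receipt of a qualifying disability payment? no] OR [the claimant occupies the dwelling as their main home? yes] → satisfied.
article 3 — Covered Person: [the claimant has no caring responsibilities for an adult? yes] AND [the claimant has submitted a valid means declaration? no] → not satisfied.
article 7 — Authorised Household: [Class-A Claimant (article 14)? yes] OR [the claimant occupies the dwelling as their main home? yes] OR [not a Covered Person (article 3)? yes] → satisfied.
article 12 — Class-H Resident: [Reportable Beneficiary (article 5)? yes] AND [Designated Person (article 11)? no] AND [Authorised Household (article 7)? yes] → not satisfied.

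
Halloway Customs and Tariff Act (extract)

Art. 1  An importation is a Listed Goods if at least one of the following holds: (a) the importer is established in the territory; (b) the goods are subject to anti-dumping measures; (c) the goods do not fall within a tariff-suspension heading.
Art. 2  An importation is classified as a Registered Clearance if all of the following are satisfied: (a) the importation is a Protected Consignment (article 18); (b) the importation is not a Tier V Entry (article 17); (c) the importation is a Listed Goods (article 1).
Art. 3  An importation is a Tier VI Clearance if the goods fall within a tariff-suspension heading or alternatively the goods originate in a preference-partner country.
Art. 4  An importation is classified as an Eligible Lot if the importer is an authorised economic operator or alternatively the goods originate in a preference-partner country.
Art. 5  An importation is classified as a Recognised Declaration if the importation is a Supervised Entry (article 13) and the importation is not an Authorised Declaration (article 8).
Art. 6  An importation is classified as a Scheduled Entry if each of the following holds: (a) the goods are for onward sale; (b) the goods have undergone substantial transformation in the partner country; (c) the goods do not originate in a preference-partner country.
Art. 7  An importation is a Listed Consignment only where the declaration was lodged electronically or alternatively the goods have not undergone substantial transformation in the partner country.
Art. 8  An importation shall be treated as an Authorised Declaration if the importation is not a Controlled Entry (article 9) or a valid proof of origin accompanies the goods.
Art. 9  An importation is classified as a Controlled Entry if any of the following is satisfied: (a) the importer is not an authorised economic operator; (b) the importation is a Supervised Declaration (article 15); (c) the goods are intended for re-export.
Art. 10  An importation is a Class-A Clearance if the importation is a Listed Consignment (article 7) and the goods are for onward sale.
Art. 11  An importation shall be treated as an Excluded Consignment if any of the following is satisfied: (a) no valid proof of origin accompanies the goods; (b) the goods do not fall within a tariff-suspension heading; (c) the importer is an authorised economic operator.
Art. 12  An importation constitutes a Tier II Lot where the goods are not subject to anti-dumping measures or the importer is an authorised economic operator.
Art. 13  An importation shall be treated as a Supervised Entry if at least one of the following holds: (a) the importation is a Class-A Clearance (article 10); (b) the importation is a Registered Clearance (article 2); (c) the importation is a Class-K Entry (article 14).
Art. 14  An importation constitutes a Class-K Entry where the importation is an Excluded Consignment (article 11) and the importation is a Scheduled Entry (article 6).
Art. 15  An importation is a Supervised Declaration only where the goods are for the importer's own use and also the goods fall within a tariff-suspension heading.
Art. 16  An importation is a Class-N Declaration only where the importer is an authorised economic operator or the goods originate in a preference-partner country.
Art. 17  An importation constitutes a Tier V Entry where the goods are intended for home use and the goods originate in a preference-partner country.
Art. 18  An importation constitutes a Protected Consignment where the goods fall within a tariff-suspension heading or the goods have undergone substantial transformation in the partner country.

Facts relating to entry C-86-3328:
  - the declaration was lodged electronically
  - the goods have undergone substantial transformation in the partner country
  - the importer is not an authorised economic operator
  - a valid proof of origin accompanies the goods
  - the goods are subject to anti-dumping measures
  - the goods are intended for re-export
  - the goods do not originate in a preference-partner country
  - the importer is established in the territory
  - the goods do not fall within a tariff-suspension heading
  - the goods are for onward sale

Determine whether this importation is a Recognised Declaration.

No

Under article 7: the declaration was lodged electronically? yes; or the goods have not undergone substantial transformation in the partner country? no. So the importation is a Listed Consignment.
Under article 10: Listed Consignment (article 7)? yes; and the goods are for onward sale? yes. So the importation is a Class-A Clearance.
Under article 18: the goods fall within a tariff-suspension heading? no; or the goods have undergone substantial transformation in the partner country? yes. So the importation is a Protected Consignment.
Under article 17: the goods are intended for home use? no; and the goods originate in a preference-partner country? no. So the importation is not a Tier V Entry.
Under article 1: the importer is established in the territory? yes; or the goods are subject to anti-dumping measures? yes; or the goods do not fall within a tariff-suspension heading? yes. So the importation is a Listed Goods.
Under article 2: Protected Consignment (article 18)? yes; and not a Tier V Entry (article 17)? yes; and Listed Goods (article 1)? yes. So the importation is a Registered Clearance.
Under article 11: no valid proof of origin accompanies the goods? no; or the goods do not fall within a tariff-suspension heading? yes; or the importer is an authorised economic operator? no. So the importation is an Excluded Consignment.
Under article 6: the goods are for onward sale? yes; and the goods have undergone substantial transformation in the partner country? yes; and the goods do not originate in a preference-partner country? yes. So the importation is a Scheduled Entry.
Under article 14: Excluded Consignment (article 11)? yes; and Scheduled Entry (article 6)? yes. So the importation is a Class-K Entry.
Under article 13: Class-A Clearance (article 10)? yes; or Registered Clearance (article 2)? yes; or Class-K Entry (article 14)? yes. So the importation is a Supervised Entry.
Under article 15: the goods are for the importer's own use? no; and the goods fall within a tariff-suspension heading? no. So the importation is not a Supervised Declaration.
Under article 9: the importer is not an authorised economic operator? yes; or Supervised Declaration (article 15)? no; or the goods are intended for re-export? yes. So the importation is a Controlled Entry.
Under article 8: not a Controlled Entry (article 9)? no; or a valid proof of origin accompanies the goods? yes. So the importation is an Authorised Declaration.
Under article 5: Supervised Entry (article 13)? yes; and not an Authorised Declaration (article 8)? no. So the importation is not a Recognised Declaration.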